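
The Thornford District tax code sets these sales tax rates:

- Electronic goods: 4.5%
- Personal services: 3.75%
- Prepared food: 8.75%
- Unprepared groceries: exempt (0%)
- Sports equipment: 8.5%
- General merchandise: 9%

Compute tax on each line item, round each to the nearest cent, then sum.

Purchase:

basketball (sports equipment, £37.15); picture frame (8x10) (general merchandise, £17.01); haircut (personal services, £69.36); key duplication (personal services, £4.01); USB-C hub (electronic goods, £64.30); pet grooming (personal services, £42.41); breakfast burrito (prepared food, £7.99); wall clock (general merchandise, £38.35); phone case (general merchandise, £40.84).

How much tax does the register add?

Basketball £37.15: sports equipment → 8.5% → £3.16
Picture frame (8x10) £17.01: general merchandise → 9% → £1.53
Haircut £69.36: personal services → 3.75% → £2.60
Key duplication £4.01: personal services → 3.75% → £0.15
USB-C hub £64.30: electronic goods → 4.5% → £2.89
Pet grooming £42.41: personal services → 3.75% → £1.59
Breakfast burrito £7.99: prepared food → 8.75% → £0.70
Wall clock £38.35: general merchandise → 9% → £3.45
Phone case £40.84: general merchandise → 9% → £3.68
Total tax = £3.16 + £1.53 + £2.60 + £0.15 + £2.89 + £1.59 + £0.70 + £3.45 + £3.68 = £19.75

£19.75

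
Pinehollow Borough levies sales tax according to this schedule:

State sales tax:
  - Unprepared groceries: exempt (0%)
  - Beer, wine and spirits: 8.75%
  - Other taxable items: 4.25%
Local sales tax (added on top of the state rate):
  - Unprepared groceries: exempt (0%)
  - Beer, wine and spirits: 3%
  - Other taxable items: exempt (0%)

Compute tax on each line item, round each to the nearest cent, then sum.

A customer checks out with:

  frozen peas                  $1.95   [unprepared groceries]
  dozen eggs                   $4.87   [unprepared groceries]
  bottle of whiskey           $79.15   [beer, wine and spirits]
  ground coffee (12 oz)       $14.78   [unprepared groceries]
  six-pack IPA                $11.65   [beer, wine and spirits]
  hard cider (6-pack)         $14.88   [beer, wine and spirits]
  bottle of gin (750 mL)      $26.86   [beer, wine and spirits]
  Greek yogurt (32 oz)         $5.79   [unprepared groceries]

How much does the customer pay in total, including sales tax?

Frozen peas $1.95: unprepared groceries → 0% + 0% local = 0% → $0.00
Dozen eggs $4.87: unprepared groceries → 0% + 0% local = 0% → $0.00
Bottle of whiskey $79.15: beer, wine and spirits → 8.75% + 3% local = 11.75% → $9.30
Ground coffee (12 oz) $14.78: unprepared groceries → 0% + 0% local = 0% → $0.00
Six-pack IPA $11.65: beer, wine and spirits → 8.75% + 3% local = 11.75% → $1.37
Hard cider (6-pack) $14.88: beer, wine and spirits → 8.75% + 3% local = 11.75% → $1.75
Bottle of gin (750 mL) $26.86: beer, wine and spirits → 8.75% + 3% local = 11.75% → $3.16
Greek yogurt (32 oz) $5.79: unprepared groceries → 0% + 0% local = 0% → $0.00
Subtotal = $159.93; tax = $15.58; total due = $175.51

$175.51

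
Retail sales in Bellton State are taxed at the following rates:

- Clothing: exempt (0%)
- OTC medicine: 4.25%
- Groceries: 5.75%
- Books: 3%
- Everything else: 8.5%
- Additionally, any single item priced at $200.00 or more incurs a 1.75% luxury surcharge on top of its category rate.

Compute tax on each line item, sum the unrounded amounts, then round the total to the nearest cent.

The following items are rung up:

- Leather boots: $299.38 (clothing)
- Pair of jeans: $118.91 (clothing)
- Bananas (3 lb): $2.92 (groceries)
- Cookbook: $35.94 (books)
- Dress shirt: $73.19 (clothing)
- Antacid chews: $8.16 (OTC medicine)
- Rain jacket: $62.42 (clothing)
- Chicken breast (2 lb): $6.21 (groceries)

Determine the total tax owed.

$7.19

Leather boots $299.38: clothing → 0% + 1.75% surcharge = 1.75% → $5.23915
Pair of jeans $118.91: clothing → 0% → $0.00
Bananas (3 lb) $2.92: groceries → 5.75% → $0.1679
Cookbook $35.94: books → 3% → $1.0782
Dress shirt $73.19: clothing → 0% → $0.00
Antacid chews $8.16: OTC medicine → 4.25% → $0.3468
Rain jacket $62.42: clothing → 0% → $0.00
Chicken breast (2 lb) $6.21: groceries → 5.75% → $0.357075
Unrounded tax sum = $7.189125 → $7.19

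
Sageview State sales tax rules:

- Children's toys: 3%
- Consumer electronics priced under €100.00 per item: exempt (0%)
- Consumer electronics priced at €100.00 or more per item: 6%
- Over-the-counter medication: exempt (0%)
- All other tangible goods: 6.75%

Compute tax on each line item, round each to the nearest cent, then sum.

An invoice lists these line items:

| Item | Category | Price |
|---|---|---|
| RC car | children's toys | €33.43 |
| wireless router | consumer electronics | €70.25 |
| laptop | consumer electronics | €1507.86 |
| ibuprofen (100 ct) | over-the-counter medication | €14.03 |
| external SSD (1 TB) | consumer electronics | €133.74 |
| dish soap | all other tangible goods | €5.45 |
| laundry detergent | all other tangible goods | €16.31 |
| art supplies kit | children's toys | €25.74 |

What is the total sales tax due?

€101.73

RC car €33.43: children's toys → 3% → €1.00
Wireless router €70.25: consumer electronics, under €100.00 → 0% → €0.00
Laptop €1507.86: consumer electronics, €100.00 or more → 6% → €90.47
Ibuprofen (100 ct) €14.03: over-the-counter medication → 0% → €0.00
External SSD (1 TB) €133.74: consumer electronics, €100.00 or more → 6% → €8.02
Dish soap €5.45: all other tangible goods → 6.75% → €0.37
Laundry detergent €16.31: all other tangible goods → 6.75% → €1.10
Art supplies kit €25.74: children's toys → 3% → €0.77
Total tax = €1.00 + €90.47 + €8.02 + €0.37 + €1.10 + €0.77 = €101.73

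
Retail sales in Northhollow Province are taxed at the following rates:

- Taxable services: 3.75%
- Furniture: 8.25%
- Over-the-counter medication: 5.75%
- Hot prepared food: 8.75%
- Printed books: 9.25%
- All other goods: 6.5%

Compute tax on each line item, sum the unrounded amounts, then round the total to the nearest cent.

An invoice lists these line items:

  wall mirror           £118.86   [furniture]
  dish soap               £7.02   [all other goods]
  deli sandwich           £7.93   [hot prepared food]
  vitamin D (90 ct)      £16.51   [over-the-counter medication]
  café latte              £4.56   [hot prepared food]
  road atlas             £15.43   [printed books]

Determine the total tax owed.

Wall mirror £118.86: furniture → 8.25% → £9.80595
Dish soap £7.02: all other goods → 6.5% → £0.4563
Deli sandwich £7.93: hot prepared food → 8.75% → £0.693875
Vitamin D (90 ct) £16.51: over-the-counter medication → 5.75% → £0.949325
Café latte £4.56: hot prepared food → 8.75% → £0.399
Road atlas £15.43: printed books → 9.25% → £1.427275
Unrounded tax sum = £13.731725 → £13.73

£13.73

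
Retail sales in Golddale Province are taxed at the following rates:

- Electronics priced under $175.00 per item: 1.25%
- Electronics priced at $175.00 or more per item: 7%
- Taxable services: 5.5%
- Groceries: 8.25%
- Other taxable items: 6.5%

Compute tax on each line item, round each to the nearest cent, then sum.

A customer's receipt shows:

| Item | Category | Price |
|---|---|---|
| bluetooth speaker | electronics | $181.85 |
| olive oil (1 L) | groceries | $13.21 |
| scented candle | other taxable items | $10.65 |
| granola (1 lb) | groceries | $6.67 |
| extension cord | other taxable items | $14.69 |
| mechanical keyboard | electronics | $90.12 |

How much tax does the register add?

$17.14

Bluetooth speaker $181.85: electronics, $175.00 or more → 7% → $12.73
Olive oil (1 L) $13.21: groceries → 8.25% → $1.09
Scented candle $10.65: other taxable items → 6.5% → $0.69
Granola (1 lb) $6.67: groceries → 8.25% → $0.55
Extension cord $14.69: other taxable items → 6.5% → $0.95
Mechanical keyboard $90.12: electronics, under $175.00 → 1.25% → $1.13
Total tax = $12.73 + $1.09 + $0.69 + $0.55 + $0.95 + $1.13 = $17.14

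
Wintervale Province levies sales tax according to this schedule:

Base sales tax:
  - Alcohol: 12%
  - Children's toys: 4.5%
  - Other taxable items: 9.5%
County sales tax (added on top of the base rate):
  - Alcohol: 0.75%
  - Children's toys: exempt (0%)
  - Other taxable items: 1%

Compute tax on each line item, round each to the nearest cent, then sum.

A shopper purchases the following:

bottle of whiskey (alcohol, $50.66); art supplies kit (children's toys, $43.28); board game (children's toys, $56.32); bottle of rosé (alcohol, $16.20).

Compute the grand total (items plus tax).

$179.47

Bottle of whiskey $50.66: alcohol → 12% + 0.75% county = 12.75% → $6.46
Art supplies kit $43.28: children's toys → 4.5% + 0% county = 4.5% → $1.95
Board game $56.32: children's toys → 4.5% + 0% county = 4.5% → $2.53
Bottle of rosé $16.20: alcohol → 12% + 0.75% county = 12.75% → $2.07
Subtotal = $166.46; tax = $13.01; total due = $179.47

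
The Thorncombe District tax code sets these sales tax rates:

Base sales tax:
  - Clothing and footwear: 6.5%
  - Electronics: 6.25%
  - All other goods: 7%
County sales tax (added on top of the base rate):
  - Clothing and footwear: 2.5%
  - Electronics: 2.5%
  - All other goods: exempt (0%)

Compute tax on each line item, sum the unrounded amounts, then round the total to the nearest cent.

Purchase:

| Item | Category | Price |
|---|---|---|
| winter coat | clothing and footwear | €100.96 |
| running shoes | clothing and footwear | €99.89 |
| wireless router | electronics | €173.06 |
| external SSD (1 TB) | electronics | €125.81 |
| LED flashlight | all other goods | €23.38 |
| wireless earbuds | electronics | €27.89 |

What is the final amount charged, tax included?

Winter coat €100.96: clothing and footwear → 6.5% + 2.5% county = 9% → €9.0864
Running shoes €99.89: clothing and footwear → 6.5% + 2.5% county = 9% → €8.9901
Wireless router €173.06: electronics → 6.25% + 2.5% county = 8.75% → €15.14275
External SSD (1 TB) €125.81: electronics → 6.25% + 2.5% county = 8.75% → €11.008375
LED flashlight €23.38: all other goods → 7% + 0% county = 7% → €1.6366
Wireless earbuds €27.89: electronics → 6.25% + 2.5% county = 8.75% → €2.440375
Subtotal = €550.99; unrounded tax = €48.3046 → €48.30; total due = €599.29

€599.29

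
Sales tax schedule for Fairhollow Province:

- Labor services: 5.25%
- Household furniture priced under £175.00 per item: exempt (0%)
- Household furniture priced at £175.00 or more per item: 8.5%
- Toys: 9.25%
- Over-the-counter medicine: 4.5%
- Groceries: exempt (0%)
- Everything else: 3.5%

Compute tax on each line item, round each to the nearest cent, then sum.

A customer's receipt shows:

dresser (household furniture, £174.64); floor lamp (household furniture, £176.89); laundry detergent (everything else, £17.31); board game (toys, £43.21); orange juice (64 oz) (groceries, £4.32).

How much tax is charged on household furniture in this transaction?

£15.04

Dresser £174.64: household furniture, under £175.00 → 0% → £0.00
Floor lamp £176.89: household furniture, £175.00 or more → 8.5% → £15.04
Tax on household furniture = £0.00 + £15.04 = £15.04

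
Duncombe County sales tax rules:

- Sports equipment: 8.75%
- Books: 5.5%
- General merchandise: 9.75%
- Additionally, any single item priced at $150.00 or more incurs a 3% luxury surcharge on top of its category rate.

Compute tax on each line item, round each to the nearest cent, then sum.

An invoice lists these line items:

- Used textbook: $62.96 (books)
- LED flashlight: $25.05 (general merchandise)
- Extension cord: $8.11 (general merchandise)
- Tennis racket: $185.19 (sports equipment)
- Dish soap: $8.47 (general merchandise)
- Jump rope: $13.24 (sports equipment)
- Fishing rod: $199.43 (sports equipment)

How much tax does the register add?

$53.87

Used textbook $62.96: books → 5.5% → $3.46
LED flashlight $25.05: general merchandise → 9.75% → $2.44
Extension cord $8.11: general merchandise → 9.75% → $0.79
Tennis racket $185.19: sports equipment → 8.75% + 3% surcharge = 11.75% → $21.76
Dish soap $8.47: general merchandise → 9.75% → $0.83
Jump rope $13.24: sports equipment → 8.75% → $1.16
Fishing rod $199.43: sports equipment → 8.75% + 3% surcharge = 11.75% → $23.43
Total tax = $3.46 + $2.44 + $0.79 + $21.76 + $0.83 + $1.16 + $23.43 = $53.87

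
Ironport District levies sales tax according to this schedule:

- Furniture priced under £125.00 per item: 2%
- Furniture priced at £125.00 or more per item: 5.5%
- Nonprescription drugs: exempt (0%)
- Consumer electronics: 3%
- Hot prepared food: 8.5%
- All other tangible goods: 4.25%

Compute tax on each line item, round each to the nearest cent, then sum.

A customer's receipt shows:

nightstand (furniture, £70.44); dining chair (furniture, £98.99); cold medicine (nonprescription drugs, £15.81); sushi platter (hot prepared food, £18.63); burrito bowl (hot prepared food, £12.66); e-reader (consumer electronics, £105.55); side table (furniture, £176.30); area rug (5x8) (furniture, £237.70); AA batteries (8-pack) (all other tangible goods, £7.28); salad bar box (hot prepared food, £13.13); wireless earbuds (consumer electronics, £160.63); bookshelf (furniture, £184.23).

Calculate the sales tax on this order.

£48.37

Nightstand £70.44: furniture, under £125.00 → 2% → £1.41
Dining chair £98.99: furniture, under £125.00 → 2% → £1.98
Cold medicine £15.81: nonprescription drugs → 0% → £0.00
Sushi platter £18.63: hot prepared food → 8.5% → £1.58
Burrito bowl £12.66: hot prepared food → 8.5% → £1.08
E-reader £105.55: consumer electronics → 3% → £3.17
Side table £176.30: furniture, £125.00 or more → 5.5% → £9.70
Area rug (5x8) £237.70: furniture, £125.00 or more → 5.5% → £13.07
AA batteries (8-pack) £7.28: all other tangible goods → 4.25% → £0.31
Salad bar box £13.13: hot prepared food → 8.5% → £1.12
Wireless earbuds £160.63: consumer electronics → 3% → £4.82
Bookshelf £184.23: furniture, £125.00 or more → 5.5% → £10.13
Total tax = £1.41 + £1.98 + £1.58 + £1.08 + £3.17 + £9.70 + £13.07 + £0.31 + £1.12 + £4.82 + £10.13 = £48.37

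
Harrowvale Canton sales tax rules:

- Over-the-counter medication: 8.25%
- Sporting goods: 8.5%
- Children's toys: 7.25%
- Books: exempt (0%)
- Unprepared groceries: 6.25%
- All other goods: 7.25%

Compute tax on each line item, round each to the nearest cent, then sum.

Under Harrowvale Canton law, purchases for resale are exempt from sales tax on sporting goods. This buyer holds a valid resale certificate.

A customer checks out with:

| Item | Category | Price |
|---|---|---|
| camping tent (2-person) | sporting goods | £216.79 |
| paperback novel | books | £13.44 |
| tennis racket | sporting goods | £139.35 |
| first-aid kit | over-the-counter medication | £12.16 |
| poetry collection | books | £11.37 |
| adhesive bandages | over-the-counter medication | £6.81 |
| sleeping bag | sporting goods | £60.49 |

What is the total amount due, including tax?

Camping tent (2-person) £216.79: sporting goods, buyer-exempt → 0% → £0.00
Paperback novel £13.44: books → 0% → £0.00
Tennis racket £139.35: sporting goods, buyer-exempt → 0% → £0.00
First-aid kit £12.16: over-the-counter medication → 8.25% → £1.00
Poetry collection £11.37: books → 0% → £0.00
Adhesive bandages £6.81: over-the-counter medication → 8.25% → £0.56
Sleeping bag £60.49: sporting goods, buyer-exempt → 0% → £0.00
Subtotal = £460.41; tax = £1.56; total due = £461.97

£461.97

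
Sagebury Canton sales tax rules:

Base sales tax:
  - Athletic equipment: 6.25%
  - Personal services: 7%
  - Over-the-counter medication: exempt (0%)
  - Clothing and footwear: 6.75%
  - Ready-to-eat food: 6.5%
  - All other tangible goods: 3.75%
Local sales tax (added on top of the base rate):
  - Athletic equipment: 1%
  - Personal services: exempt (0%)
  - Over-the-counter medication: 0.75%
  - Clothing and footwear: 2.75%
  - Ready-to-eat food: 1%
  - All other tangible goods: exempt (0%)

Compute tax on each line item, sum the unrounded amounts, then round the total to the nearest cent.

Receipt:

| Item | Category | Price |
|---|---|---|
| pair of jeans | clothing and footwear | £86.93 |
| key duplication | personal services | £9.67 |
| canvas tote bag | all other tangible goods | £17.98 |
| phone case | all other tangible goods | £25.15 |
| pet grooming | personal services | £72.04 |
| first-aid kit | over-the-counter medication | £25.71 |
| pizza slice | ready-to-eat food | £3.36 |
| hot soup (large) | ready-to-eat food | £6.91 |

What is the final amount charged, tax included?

£264.31

Pair of jeans £86.93: clothing and footwear → 6.75% + 2.75% local = 9.5% → £8.25835
Key duplication £9.67: personal services → 7% + 0% local = 7% → £0.6769
Canvas tote bag £17.98: all other tangible goods → 3.75% + 0% local = 3.75% → £0.67425
Phone case £25.15: all other tangible goods → 3.75% + 0% local = 3.75% → £0.943125
Pet grooming £72.04: personal services → 7% + 0% local = 7% → £5.0428
First-aid kit £25.71: over-the-counter medication → 0% + 0.75% local = 0.75% → £0.192825
Pizza slice £3.36: ready-to-eat food → 6.5% + 1% local = 7.5% → £0.252
Hot soup (large) £6.91: ready-to-eat food → 6.5% + 1% local = 7.5% → £0.51825
Subtotal = £247.75; unrounded tax = £16.5585 → £16.56; total due = £264.31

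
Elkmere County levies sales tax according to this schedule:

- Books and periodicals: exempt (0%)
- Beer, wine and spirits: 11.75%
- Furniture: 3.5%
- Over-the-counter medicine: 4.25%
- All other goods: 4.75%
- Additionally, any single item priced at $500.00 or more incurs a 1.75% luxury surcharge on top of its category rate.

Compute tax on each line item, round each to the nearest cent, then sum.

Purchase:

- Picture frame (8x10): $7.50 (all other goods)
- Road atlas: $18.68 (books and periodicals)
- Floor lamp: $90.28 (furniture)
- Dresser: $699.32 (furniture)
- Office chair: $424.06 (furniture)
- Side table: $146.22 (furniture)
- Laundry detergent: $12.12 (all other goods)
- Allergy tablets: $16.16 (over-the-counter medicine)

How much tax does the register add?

Picture frame (8x10) $7.50: all other goods → 4.75% → $0.36
Road atlas $18.68: books and periodicals → 0% → $0.00
Floor lamp $90.28: furniture → 3.5% → $3.16
Dresser $699.32: furniture → 3.5% + 1.75% surcharge = 5.25% → $36.71
Office chair $424.06: furniture → 3.5% → $14.84
Side table $146.22: furniture → 3.5% → $5.12
Laundry detergent $12.12: all other goods → 4.75% → $0.58
Allergy tablets $16.16: over-the-counter medicine → 4.25% → $0.69
Total tax = $0.36 + $3.16 + $36.71 + $14.84 + $5.12 + $0.58 + $0.69 = $61.46

$61.46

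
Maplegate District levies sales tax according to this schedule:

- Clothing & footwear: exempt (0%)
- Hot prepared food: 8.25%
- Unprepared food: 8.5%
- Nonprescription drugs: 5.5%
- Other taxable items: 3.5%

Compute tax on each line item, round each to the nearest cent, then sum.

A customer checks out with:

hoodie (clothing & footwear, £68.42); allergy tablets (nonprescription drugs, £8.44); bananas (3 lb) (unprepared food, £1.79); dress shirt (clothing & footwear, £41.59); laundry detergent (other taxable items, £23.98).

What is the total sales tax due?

Hoodie £68.42: clothing & footwear → 0% → £0.00
Allergy tablets £8.44: nonprescription drugs → 5.5% → £0.46
Bananas (3 lb) £1.79: unprepared food → 8.5% → £0.15
Dress shirt £41.59: clothing & footwear → 0% → £0.00
Laundry detergent £23.98: other taxable items → 3.5% → £0.84
Total tax = £0.46 + £0.15 + £0.84 = £1.45

£1.45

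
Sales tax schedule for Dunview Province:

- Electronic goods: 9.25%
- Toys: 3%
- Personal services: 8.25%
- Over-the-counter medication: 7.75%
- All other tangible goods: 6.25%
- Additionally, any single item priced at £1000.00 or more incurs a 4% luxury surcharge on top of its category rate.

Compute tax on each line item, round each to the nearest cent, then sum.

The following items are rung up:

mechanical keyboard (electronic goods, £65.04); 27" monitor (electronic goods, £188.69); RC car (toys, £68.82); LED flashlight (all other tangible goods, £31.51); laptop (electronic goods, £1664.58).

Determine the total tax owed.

Mechanical keyboard £65.04: electronic goods → 9.25% → £6.02
27" monitor £188.69: electronic goods → 9.25% → £17.45
RC car £68.82: toys → 3% → £2.06
LED flashlight £31.51: all other tangible goods → 6.25% → £1.97
Laptop £1664.58: electronic goods → 9.25% + 4% surcharge = 13.25% → £220.56
Total tax = £6.02 + £17.45 + £2.06 + £1.97 + £220.56 = £248.06

£248.06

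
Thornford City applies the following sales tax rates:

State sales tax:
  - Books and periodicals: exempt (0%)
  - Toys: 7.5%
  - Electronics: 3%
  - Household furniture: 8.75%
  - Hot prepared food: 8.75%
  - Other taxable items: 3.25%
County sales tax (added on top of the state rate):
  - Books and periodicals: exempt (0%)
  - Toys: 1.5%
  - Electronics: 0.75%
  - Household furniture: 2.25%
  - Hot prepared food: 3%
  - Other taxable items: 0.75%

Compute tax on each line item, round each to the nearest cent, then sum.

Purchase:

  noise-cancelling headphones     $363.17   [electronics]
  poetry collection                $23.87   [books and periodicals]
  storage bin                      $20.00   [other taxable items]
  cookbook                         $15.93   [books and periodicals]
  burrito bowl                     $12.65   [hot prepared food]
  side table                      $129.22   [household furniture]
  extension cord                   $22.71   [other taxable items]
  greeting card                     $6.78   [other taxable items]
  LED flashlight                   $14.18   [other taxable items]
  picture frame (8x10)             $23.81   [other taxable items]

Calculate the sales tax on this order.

Noise-cancelling headphones $363.17: electronics → 3% + 0.75% county = 3.75% → $13.62
Poetry collection $23.87: books and periodicals → 0% + 0% county = 0% → $0.00
Storage bin $20.00: other taxable items → 3.25% + 0.75% county = 4% → $0.80
Cookbook $15.93: books and periodicals → 0% + 0% county = 0% → $0.00
Burrito bowl $12.65: hot prepared food → 8.75% + 3% county = 11.75% → $1.49
Side table $129.22: household furniture → 8.75% + 2.25% county = 11% → $14.21
Extension cord $22.71: other taxable items → 3.25% + 0.75% county = 4% → $0.91
Greeting card $6.78: other taxable items → 3.25% + 0.75% county = 4% → $0.27
LED flashlight $14.18: other taxable items → 3.25% + 0.75% county = 4% → $0.57
Picture frame (8x10) $23.81: other taxable items → 3.25% + 0.75% county = 4% → $0.95
Total tax = $13.62 + $0.80 + $1.49 + $14.21 + $0.91 + $0.27 + $0.57 + $0.95 = $32.82

$32.82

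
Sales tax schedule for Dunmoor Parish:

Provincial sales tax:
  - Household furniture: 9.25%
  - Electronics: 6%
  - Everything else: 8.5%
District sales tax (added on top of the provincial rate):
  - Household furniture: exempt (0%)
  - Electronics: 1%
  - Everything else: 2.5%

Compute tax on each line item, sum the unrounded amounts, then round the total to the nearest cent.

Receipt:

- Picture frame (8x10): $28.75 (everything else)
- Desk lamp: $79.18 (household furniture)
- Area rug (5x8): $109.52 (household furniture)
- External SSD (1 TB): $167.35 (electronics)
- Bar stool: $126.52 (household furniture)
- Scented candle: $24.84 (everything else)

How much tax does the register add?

$46.77

Picture frame (8x10) $28.75: everything else → 8.5% + 2.5% district = 11% → $3.1625
Desk lamp $79.18: household furniture → 9.25% + 0% district = 9.25% → $7.32415
Area rug (5x8) $109.52: household furniture → 9.25% + 0% district = 9.25% → $10.1306
External SSD (1 TB) $167.35: electronics → 6% + 1% district = 7% → $11.7145
Bar stool $126.52: household furniture → 9.25% + 0% district = 9.25% → $11.7031
Scented candle $24.84: everything else → 8.5% + 2.5% district = 11% → $2.7324
Unrounded tax sum = $46.76725 → $46.77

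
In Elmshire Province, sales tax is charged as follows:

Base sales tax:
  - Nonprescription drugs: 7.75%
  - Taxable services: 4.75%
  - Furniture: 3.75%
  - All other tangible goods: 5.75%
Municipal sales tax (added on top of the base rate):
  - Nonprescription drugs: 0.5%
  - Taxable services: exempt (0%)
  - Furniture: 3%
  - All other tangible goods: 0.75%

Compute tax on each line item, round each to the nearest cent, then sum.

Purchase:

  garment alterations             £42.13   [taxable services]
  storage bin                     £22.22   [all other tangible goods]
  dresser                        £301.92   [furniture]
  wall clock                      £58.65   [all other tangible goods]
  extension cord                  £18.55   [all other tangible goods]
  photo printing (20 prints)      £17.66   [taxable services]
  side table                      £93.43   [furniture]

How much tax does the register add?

£35.99

Garment alterations £42.13: taxable services → 4.75% + 0% municipal = 4.75% → £2.00
Storage bin £22.22: all other tangible goods → 5.75% + 0.75% municipal = 6.5% → £1.44
Dresser £301.92: furniture → 3.75% + 3% municipal = 6.75% → £20.38
Wall clock £58.65: all other tangible goods → 5.75% + 0.75% municipal = 6.5% → £3.81
Extension cord £18.55: all other tangible goods → 5.75% + 0.75% municipal = 6.5% → £1.21
Photo printing (20 prints) £17.66: taxable services → 4.75% + 0% municipal = 4.75% → £0.84
Side table £93.43: furniture → 3.75% + 3% municipal = 6.75% → £6.31
Total tax = £2.00 + £1.44 + £20.38 + £3.81 + £1.21 + £0.84 + £6.31 = £35.99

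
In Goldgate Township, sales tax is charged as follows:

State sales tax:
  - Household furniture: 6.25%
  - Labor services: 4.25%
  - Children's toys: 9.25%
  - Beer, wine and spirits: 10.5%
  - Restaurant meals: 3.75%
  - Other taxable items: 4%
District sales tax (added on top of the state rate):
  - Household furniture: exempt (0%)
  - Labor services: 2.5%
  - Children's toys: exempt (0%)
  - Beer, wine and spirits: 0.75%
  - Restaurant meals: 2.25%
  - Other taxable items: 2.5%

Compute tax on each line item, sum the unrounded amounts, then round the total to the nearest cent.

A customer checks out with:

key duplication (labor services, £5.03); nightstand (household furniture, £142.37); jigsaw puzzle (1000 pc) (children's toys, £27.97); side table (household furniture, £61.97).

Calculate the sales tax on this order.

£15.70

Key duplication £5.03: labor services → 4.25% + 2.5% district = 6.75% → £0.339525
Nightstand £142.37: household furniture → 6.25% + 0% district = 6.25% → £8.898125
Jigsaw puzzle (1000 pc) £27.97: children's toys → 9.25% + 0% district = 9.25% → £2.587225
Side table £61.97: household furniture → 6.25% + 0% district = 6.25% → £3.873125
Unrounded tax sum = £15.698 → £15.70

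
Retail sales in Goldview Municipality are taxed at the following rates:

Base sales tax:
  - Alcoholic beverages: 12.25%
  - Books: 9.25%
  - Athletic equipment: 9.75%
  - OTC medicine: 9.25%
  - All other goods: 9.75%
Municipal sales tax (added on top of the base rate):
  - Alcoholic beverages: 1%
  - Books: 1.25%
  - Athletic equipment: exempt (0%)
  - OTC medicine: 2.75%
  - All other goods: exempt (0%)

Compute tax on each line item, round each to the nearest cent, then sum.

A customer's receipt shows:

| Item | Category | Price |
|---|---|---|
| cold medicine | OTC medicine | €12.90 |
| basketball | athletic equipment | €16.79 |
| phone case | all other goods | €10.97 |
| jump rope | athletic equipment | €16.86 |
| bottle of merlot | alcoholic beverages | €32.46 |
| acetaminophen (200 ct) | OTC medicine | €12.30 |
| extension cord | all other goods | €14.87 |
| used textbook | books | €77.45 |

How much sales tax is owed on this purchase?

€21.26

Cold medicine €12.90: OTC medicine → 9.25% + 2.75% municipal = 12% → €1.55
Basketball €16.79: athletic equipment → 9.75% + 0% municipal = 9.75% → €1.64
Phone case €10.97: all other goods → 9.75% + 0% municipal = 9.75% → €1.07
Jump rope €16.86: athletic equipment → 9.75% + 0% municipal = 9.75% → €1.64
Bottle of merlot €32.46: alcoholic beverages → 12.25% + 1% municipal = 13.25% → €4.30
Acetaminophen (200 ct) €12.30: OTC medicine → 9.25% + 2.75% municipal = 12% → €1.48
Extension cord €14.87: all other goods → 9.75% + 0% municipal = 9.75% → €1.45
Used textbook €77.45: books → 9.25% + 1.25% municipal = 10.5% → €8.13
Total tax = €1.55 + €1.64 + €1.07 + €1.64 + €4.30 + €1.48 + €1.45 + €8.13 = €21.26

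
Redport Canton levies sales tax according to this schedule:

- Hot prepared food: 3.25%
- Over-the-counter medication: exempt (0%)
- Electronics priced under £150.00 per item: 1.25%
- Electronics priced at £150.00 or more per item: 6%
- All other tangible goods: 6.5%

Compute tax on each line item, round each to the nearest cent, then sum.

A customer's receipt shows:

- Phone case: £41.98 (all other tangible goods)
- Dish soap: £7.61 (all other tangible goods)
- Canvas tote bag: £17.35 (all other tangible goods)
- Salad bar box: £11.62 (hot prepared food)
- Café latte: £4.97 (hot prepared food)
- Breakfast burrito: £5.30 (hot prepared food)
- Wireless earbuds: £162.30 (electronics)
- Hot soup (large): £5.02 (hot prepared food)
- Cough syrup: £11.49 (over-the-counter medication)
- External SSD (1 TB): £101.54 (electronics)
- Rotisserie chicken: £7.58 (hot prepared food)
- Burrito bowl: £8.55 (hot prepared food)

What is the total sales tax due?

£16.76

Phone case £41.98: all other tangible goods → 6.5% → £2.73
Dish soap £7.61: all other tangible goods → 6.5% → £0.49
Canvas tote bag £17.35: all other tangible goods → 6.5% → £1.13
Salad bar box £11.62: hot prepared food → 3.25% → £0.38
Café latte £4.97: hot prepared food → 3.25% → £0.16
Breakfast burrito £5.30: hot prepared food → 3.25% → £0.17
Wireless earbuds £162.30: electronics, £150.00 or more → 6% → £9.74
Hot soup (large) £5.02: hot prepared food → 3.25% → £0.16
Cough syrup £11.49: over-the-counter medication → 0% → £0.00
External SSD (1 TB) £101.54: electronics, under £150.00 → 1.25% → £1.27
Rotisserie chicken £7.58: hot prepared food → 3.25% → £0.25
Burrito bowl £8.55: hot prepared food → 3.25% → £0.28
Total tax = £2.73 + £0.49 + £1.13 + £0.38 + £0.16 + £0.17 + £9.74 + £0.16 + £1.27 + £0.25 + £0.28 = £16.76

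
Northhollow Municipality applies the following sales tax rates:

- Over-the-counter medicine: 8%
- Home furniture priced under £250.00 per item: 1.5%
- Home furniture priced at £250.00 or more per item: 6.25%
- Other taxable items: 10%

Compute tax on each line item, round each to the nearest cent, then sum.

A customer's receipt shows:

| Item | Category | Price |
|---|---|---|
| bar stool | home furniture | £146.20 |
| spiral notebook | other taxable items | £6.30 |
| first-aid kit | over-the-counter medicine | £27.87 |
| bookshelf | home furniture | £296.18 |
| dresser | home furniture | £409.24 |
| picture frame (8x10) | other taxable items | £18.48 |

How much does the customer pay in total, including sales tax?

Bar stool £146.20: home furniture, under £250.00 → 1.5% → £2.19
Spiral notebook £6.30: other taxable items → 10% → £0.63
First-aid kit £27.87: over-the-counter medicine → 8% → £2.23
Bookshelf £296.18: home furniture, £250.00 or more → 6.25% → £18.51
Dresser £409.24: home furniture, £250.00 or more → 6.25% → £25.58
Picture frame (8x10) £18.48: other taxable items → 10% → £1.85
Subtotal = £904.27; tax = £50.99; total due = £955.26

£955.26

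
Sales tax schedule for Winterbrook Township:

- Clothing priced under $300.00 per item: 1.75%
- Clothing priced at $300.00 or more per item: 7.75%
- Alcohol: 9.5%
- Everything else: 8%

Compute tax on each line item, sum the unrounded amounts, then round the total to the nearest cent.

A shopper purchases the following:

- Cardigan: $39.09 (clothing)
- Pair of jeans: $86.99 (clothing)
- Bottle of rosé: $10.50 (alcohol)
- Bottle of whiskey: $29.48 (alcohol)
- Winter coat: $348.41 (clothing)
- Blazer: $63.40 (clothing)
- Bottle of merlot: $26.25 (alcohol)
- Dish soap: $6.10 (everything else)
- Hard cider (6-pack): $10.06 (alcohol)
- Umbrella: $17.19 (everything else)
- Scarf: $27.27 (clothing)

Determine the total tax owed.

Cardigan $39.09: clothing, under $300.00 → 1.75% → $0.684075
Pair of jeans $86.99: clothing, under $300.00 → 1.75% → $1.522325
Bottle of rosé $10.50: alcohol → 9.5% → $0.9975
Bottle of whiskey $29.48: alcohol → 9.5% → $2.8006
Winter coat $348.41: clothing, $300.00 or more → 7.75% → $27.001775
Blazer $63.40: clothing, under $300.00 → 1.75% → $1.1095
Bottle of merlot $26.25: alcohol → 9.5% → $2.49375
Dish soap $6.10: everything else → 8% → $0.488
Hard cider (6-pack) $10.06: alcohol → 9.5% → $0.9557
Umbrella $17.19: everything else → 8% → $1.3752
Scarf $27.27: clothing, under $300.00 → 1.75% → $0.477225
Unrounded tax sum = $39.90565 → $39.91

$39.91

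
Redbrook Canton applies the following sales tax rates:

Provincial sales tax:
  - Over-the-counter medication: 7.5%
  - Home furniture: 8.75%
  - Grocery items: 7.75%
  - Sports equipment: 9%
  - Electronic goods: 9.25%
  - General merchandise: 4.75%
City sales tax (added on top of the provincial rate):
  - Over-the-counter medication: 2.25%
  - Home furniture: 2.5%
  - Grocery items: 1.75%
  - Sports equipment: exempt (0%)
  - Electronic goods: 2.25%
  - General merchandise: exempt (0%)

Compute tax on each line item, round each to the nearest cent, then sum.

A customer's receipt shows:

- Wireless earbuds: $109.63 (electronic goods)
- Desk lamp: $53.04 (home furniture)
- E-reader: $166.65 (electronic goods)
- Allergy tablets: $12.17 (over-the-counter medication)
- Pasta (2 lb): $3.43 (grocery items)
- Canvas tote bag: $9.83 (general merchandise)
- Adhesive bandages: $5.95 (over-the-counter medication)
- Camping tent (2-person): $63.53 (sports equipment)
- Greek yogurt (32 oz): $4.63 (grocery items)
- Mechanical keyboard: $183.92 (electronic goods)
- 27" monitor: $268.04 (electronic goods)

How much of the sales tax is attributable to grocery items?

$0.77

Pasta (2 lb) $3.43: grocery items → 7.75% + 1.75% city = 9.5% → $0.33
Greek yogurt (32 oz) $4.63: grocery items → 7.75% + 1.75% city = 9.5% → $0.44
Tax on grocery items = $0.33 + $0.44 = $0.77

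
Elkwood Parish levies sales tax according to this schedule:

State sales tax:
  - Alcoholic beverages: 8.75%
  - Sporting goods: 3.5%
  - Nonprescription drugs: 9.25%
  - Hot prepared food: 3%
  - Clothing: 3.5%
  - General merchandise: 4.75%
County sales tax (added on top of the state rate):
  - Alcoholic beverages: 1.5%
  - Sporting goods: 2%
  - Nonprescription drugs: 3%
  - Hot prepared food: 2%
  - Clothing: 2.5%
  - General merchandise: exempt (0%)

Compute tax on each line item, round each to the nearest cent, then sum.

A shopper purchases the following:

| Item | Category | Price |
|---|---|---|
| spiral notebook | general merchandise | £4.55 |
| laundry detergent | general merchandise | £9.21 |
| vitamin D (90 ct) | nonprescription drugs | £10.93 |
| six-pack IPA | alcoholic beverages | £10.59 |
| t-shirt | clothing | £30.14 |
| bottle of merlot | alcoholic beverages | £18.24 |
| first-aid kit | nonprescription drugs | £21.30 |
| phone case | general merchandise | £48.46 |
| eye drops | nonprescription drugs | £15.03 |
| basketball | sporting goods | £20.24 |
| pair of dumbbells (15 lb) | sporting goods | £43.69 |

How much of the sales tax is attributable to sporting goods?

Basketball £20.24: sporting goods → 3.5% + 2% county = 5.5% → £1.11
Pair of dumbbells (15 lb) £43.69: sporting goods → 3.5% + 2% county = 5.5% → £2.40
Tax on sporting goods = £1.11 + £2.40 = £3.51

£3.51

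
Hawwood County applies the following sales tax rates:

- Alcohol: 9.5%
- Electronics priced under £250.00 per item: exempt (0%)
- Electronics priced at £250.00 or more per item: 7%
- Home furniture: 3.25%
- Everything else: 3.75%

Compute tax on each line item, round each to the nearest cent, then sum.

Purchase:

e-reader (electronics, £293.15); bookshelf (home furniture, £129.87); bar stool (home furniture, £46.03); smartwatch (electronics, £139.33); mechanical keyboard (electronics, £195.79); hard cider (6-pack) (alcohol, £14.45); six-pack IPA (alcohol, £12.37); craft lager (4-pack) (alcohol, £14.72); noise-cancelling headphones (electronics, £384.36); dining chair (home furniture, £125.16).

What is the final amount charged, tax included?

E-reader £293.15: electronics, £250.00 or more → 7% → £20.52
Bookshelf £129.87: home furniture → 3.25% → £4.22
Bar stool £46.03: home furniture → 3.25% → £1.50
Smartwatch £139.33: electronics, under £250.00 → 0% → £0.00
Mechanical keyboard £195.79: electronics, under £250.00 → 0% → £0.00
Hard cider (6-pack) £14.45: alcohol → 9.5% → £1.37
Six-pack IPA £12.37: alcohol → 9.5% → £1.18
Craft lager (4-pack) £14.72: alcohol → 9.5% → £1.40
Noise-cancelling headphones £384.36: electronics, £250.00 or more → 7% → £26.91
Dining chair £125.16: home furniture → 3.25% → £4.07
Subtotal = £1355.23; tax = £61.17; total due = £1416.40

£1416.40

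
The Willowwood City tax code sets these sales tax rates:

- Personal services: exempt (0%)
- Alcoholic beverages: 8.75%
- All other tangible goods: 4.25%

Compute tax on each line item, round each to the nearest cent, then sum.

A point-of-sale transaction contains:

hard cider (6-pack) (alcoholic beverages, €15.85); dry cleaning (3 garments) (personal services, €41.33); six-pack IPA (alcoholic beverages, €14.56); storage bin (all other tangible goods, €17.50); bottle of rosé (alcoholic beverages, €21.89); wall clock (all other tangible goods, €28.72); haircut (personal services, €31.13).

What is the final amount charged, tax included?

Hard cider (6-pack) €15.85: alcoholic beverages → 8.75% → €1.39
Dry cleaning (3 garments) €41.33: personal services → 0% → €0.00
Six-pack IPA €14.56: alcoholic beverages → 8.75% → €1.27
Storage bin €17.50: all other tangible goods → 4.25% → €0.74
Bottle of rosé €21.89: alcoholic beverages → 8.75% → €1.92
Wall clock €28.72: all other tangible goods → 4.25% → €1.22
Haircut €31.13: personal services → 0% → €0.00
Subtotal = €170.98; tax = €6.54; total due = €177.52

€177.52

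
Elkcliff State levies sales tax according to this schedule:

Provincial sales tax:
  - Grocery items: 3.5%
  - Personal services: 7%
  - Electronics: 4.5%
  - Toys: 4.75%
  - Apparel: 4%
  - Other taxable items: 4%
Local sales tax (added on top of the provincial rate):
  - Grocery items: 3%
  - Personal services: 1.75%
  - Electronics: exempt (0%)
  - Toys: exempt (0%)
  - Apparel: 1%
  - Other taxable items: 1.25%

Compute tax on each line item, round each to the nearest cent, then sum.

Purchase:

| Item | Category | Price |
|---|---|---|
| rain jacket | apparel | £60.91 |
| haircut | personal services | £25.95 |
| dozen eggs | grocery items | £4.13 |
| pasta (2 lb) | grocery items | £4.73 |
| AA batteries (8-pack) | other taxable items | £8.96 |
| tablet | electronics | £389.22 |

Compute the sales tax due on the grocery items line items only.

£0.58

Dozen eggs £4.13: grocery items → 3.5% + 3% local = 6.5% → £0.27
Pasta (2 lb) £4.73: grocery items → 3.5% + 3% local = 6.5% → £0.31
Tax on grocery items = £0.27 + £0.31 = £0.58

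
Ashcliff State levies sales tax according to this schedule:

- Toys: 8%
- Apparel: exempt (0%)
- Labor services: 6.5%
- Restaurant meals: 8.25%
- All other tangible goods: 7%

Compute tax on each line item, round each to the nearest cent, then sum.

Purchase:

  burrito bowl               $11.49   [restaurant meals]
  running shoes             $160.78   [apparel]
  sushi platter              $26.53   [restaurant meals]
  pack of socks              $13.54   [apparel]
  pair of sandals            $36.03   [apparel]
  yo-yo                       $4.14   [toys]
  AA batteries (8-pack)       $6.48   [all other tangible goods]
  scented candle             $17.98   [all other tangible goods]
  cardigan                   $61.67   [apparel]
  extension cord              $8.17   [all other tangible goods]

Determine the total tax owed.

Burrito bowl $11.49: restaurant meals → 8.25% → $0.95
Running shoes $160.78: apparel → 0% → $0.00
Sushi platter $26.53: restaurant meals → 8.25% → $2.19
Pack of socks $13.54: apparel → 0% → $0.00
Pair of sandals $36.03: apparel → 0% → $0.00
Yo-yo $4.14: toys → 8% → $0.33
AA batteries (8-pack) $6.48: all other tangible goods → 7% → $0.45
Scented candle $17.98: all other tangible goods → 7% → $1.26
Cardigan $61.67: apparel → 0% → $0.00
Extension cord $8.17: all other tangible goods → 7% → $0.57
Total tax = $0.95 + $2.19 + $0.33 + $0.45 + $1.26 + $0.57 = $5.75

$5.75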